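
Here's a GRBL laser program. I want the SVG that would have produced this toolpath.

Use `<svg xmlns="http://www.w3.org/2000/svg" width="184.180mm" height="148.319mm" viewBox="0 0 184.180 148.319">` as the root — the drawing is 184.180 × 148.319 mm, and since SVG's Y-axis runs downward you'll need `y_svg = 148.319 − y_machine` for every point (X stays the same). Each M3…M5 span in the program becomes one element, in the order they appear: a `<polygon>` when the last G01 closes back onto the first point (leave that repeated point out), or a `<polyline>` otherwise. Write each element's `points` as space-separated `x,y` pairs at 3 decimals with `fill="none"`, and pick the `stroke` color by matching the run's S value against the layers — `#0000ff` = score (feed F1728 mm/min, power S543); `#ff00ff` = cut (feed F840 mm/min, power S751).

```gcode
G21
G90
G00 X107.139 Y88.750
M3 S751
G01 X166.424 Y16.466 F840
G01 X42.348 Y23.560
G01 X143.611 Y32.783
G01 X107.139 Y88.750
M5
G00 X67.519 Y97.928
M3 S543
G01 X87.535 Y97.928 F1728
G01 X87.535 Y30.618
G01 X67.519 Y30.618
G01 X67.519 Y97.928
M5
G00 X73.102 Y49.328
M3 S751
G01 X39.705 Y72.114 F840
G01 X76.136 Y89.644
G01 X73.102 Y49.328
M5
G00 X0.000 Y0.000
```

<svg xmlns="http://www.w3.org/2000/svg" width="184.180mm" height="148.319mm" viewBox="0 0 184.180 148.319">
  <polygon points="107.139,59.569 166.424,131.853 42.348,124.759 143.611,115.536" fill="none" stroke="#ff00ff"/>
  <polygon points="67.519,50.391 87.535,50.391 87.535,117.701 67.519,117.701" fill="none" stroke="#0000ff"/>
  <polygon points="73.102,98.991 39.705,76.205 76.136,58.675" fill="none" stroke="#ff00ff"/>
</svg>

Each laser-on run becomes one SVG element. Flip Y back into SVG space with y_svg = 148.319 − y_machine.

Run 1: power S751 maps to stroke `#ff00ff` (cut). The run returns to its start, so emit a `<polygon>` with points (Y-flipped): 107.139,59.569 166.424,131.853 42.348,124.759 143.611,115.536.

Run 2: S543 ⇒ score layer `#0000ff`. The run returns to its start, so emit a `<polygon>` with points (Y-flipped): 67.519,50.391 87.535,50.391 87.535,117.701 67.519,117.701.

Run 3: the run's S751 means `#ff00ff` (cut). The run returns to its start, so emit a `<polygon>` with points (Y-flipped): 73.102,98.991 39.705,76.205 76.136,58.675.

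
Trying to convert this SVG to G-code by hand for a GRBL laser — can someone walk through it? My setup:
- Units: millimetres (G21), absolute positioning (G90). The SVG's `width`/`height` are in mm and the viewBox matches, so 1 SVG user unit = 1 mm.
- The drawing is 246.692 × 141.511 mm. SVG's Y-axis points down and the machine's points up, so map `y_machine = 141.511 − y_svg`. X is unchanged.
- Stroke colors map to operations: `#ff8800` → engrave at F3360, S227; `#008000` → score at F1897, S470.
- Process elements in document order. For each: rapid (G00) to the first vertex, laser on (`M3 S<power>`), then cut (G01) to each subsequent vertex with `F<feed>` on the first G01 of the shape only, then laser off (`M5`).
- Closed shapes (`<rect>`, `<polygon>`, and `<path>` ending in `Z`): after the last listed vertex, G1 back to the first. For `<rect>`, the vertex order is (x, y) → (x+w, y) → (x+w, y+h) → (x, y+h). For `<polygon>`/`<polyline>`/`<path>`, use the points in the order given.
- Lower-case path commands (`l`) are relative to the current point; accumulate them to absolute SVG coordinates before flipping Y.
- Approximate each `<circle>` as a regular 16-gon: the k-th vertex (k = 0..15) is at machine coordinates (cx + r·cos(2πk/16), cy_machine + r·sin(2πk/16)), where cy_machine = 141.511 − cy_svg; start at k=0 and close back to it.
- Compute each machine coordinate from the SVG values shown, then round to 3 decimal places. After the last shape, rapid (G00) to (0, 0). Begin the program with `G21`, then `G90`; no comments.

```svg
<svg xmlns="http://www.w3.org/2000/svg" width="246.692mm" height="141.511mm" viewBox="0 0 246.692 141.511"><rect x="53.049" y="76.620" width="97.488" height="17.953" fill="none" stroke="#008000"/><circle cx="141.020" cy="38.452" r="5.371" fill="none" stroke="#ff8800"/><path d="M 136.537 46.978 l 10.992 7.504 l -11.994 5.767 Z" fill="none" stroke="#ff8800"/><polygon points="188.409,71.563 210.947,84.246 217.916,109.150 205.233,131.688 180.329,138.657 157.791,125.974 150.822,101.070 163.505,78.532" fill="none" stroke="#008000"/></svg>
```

G21
G90
G00 X53.049 Y64.891
M3 S470
G01 X150.537 Y64.891 F1897
G01 X150.537 Y46.938
G01 X53.049 Y46.938
G01 X53.049 Y64.891
M5
G00 X146.391 Y103.059
M3 S227
G01 X145.982 Y105.114 F3360
G01 X144.818 Y106.857
G01 X143.075 Y108.021
G01 X141.020 Y108.430
G01 X138.965 Y108.021
G01 X137.222 Y106.857
G01 X136.058 Y105.114
G01 X135.649 Y103.059
G01 X136.058 Y101.004
G01 X137.222 Y99.261
G01 X138.965 Y98.097
G01 X141.020 Y97.688
G01 X143.075 Y98.097
G01 X144.818 Y99.261
G01 X145.982 Y101.004
G01 X146.391 Y103.059
M5
G00 X136.537 Y94.533
M3 S227
G01 X147.529 Y87.029 F3360
G01 X135.535 Y81.262
G01 X136.537 Y94.533
M5
G00 X188.409 Y69.948
M3 S470
G01 X210.947 Y57.265 F1897
G01 X217.916 Y32.361
G01 X205.233 Y9.823
G01 X180.329 Y2.854
G01 X157.791 Y15.537
G01 X150.822 Y40.441
G01 X163.505 Y62.979
G01 X188.409 Y69.948
M5
G00 X0.000 Y0.000

1 u = 1 mm; y_m = 141.511 − y.

[1] `<rect>` rectangle, #008000→score S470 F1897: (53.049,64.891) → (150.537,64.891) → (150.537,46.938) → (53.049,46.938) → (53.049,64.891) (closed)

[2] `<circle>` circle, #ff8800→engrave S227 F3360: (146.391,103.059) → (145.982,105.114) → (144.818,106.857) → (143.075,108.021) → (141.020,108.430) → (138.965,108.021) → (137.222,106.857) → (136.058,105.114) → (135.649,103.059) → (136.058,101.004) → (137.222,99.261) → (138.965,98.097) → (141.020,97.688) → (143.075,98.097) → (144.818,99.261) → (145.982,101.004) → (146.391,103.059) (closed)

[3] `<path>` regular polygon, #ff8800→engrave S227 F3360: (136.537,94.533) → (147.529,87.029) → (135.535,81.262) → (136.537,94.533) (closed)

[4] `<polygon>` regular polygon, #008000→score S470 F1897: (188.409,69.948) → (210.947,57.265) → (217.916,32.361) → (205.233,9.823) → (180.329,2.854) → (157.791,15.537) → (150.822,40.441) → (163.505,62.979) → (188.409,69.948) (closed)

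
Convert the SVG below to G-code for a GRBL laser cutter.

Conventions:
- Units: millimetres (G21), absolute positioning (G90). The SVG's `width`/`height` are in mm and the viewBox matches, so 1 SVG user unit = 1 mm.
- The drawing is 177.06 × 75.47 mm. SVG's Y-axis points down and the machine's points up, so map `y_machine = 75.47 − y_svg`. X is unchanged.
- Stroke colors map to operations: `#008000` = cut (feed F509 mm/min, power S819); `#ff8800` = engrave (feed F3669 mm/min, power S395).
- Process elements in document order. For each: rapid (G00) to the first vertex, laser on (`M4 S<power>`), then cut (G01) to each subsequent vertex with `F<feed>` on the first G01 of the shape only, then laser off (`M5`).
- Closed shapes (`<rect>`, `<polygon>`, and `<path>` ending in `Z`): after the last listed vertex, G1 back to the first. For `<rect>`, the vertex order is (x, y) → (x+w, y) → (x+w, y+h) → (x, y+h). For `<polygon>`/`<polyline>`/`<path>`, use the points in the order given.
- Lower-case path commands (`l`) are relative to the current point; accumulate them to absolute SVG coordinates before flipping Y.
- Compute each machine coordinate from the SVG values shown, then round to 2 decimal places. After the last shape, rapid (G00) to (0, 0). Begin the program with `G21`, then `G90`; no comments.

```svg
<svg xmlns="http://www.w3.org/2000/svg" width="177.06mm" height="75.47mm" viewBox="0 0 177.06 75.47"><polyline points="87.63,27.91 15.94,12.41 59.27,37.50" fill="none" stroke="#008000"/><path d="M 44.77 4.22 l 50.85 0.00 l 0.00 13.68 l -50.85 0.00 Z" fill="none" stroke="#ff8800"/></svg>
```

G21
G90
G00 X87.63 Y47.56
M4 S819
G01 X15.94 Y63.06 F509
G01 X59.27 Y37.97
M5
G00 X44.77 Y71.25
M4 S395
G01 X95.62 Y71.25 F3669
G01 X95.62 Y57.57
G01 X44.77 Y57.57
G01 X44.77 Y71.25
M5
G00 X0.00 Y0.00

1 u = 1 mm; y_m = 75.47 − y.

[1] `<polyline>` open polyline, #008000→cut S819 F509: (87.63,47.56) → (15.94,63.06) → (59.27,37.97)

[2] `<path>` rectangle, #ff8800→engrave S395 F3669: (44.77,71.25) → (95.62,71.25) → (95.62,57.57) → (44.77,57.57) → (44.77,71.25) (closed)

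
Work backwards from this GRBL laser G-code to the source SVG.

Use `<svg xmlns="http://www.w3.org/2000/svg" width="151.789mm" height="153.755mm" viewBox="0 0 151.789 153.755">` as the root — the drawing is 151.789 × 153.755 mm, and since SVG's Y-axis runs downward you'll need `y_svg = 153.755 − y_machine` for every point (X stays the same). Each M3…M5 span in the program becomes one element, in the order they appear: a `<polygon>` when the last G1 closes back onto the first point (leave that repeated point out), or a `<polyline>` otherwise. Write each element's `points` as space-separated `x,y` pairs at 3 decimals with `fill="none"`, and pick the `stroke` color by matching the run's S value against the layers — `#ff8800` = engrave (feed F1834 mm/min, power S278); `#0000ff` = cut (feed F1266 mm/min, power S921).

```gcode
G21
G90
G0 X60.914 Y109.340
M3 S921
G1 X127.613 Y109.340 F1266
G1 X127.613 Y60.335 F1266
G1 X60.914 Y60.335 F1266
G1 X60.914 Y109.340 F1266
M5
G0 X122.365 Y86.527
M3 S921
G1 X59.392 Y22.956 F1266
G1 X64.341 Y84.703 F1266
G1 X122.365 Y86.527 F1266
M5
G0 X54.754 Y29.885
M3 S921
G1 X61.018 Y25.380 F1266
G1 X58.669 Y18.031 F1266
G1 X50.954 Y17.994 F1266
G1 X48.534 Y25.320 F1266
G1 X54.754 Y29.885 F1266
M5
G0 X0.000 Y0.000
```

y_svg = 153.755 − y_m. Every run uses S921, so all elements get stroke `#0000ff` (cut).

[1] closed run; points: 60.914,44.415 127.613,44.415 127.613,93.420 60.914,93.420

[2] closed run; points: 122.365,67.228 59.392,130.799 64.341,69.052

[3] closed run; points: 54.754,123.870 61.018,128.375 58.669,135.724 50.954,135.761 48.534,128.435

<svg xmlns="http://www.w3.org/2000/svg" width="151.789mm" height="153.755mm" viewBox="0 0 151.789 153.755">
  <polygon points="60.914,44.415 127.613,44.415 127.613,93.420 60.914,93.420" fill="none" stroke="#0000ff"/>
  <polygon points="122.365,67.228 59.392,130.799 64.341,69.052" fill="none" stroke="#0000ff"/>
  <polygon points="54.754,123.870 61.018,128.375 58.669,135.724 50.954,135.761 48.534,128.435" fill="none" stroke="#0000ff"/>
</svg>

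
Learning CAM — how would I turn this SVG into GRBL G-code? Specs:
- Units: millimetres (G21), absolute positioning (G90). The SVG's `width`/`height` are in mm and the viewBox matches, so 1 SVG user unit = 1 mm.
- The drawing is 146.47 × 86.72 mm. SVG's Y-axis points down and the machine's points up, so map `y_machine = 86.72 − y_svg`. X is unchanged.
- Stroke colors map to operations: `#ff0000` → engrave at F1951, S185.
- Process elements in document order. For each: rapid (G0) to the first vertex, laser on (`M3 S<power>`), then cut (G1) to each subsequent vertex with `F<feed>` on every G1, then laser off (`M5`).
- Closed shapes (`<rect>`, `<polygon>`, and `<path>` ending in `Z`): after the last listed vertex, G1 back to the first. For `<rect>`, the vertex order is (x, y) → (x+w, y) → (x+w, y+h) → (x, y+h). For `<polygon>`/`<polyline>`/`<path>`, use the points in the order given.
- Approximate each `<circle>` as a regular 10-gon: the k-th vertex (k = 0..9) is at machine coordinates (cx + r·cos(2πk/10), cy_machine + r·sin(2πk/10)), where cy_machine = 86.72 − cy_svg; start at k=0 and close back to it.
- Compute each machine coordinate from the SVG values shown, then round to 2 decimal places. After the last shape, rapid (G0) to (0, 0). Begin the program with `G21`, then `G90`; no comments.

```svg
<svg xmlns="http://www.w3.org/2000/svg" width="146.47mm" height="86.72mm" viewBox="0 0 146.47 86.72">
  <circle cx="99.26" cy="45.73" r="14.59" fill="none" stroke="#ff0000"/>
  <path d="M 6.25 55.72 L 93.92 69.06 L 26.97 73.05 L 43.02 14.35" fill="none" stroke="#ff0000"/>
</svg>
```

G21
G90
G0 X113.85 Y40.99
M3 S185
G1 X111.06 Y49.57 F1951
G1 X103.77 Y54.87 F1951
G1 X94.75 Y54.87 F1951
G1 X87.46 Y49.57 F1951
G1 X84.67 Y40.99 F1951
G1 X87.46 Y32.41 F1951
G1 X94.75 Y27.11 F1951
G1 X103.77 Y27.11 F1951
G1 X111.06 Y32.41 F1951
G1 X113.85 Y40.99 F1951
M5
G0 X6.25 Y31.00
M3 S185
G1 X93.92 Y17.66 F1951
G1 X26.97 Y13.67 F1951
G1 X43.02 Y72.37 F1951
M5
G0 X0.00 Y0.00

viewBox `0 0 146.47 86.72` with mm width/height → 1 unit = 1 mm. Flip: y_m = 86.72 − y_svg.

**Shape 1** — `<circle>` circle, stroke `#ff0000` → engrave (S185, F1951). Machine vertices: (113.85,40.99) → (111.06,49.57) → (103.77,54.87) → (94.75,54.87) → (87.46,49.57) → (84.67,40.99) → (87.46,32.41) → (94.75,27.11) → (103.77,27.11) → (111.06,32.41) → (113.85,40.99). Closed: final G1 returns to the first vertex.

**Shape 2** — `<path>` open polyline, stroke `#ff0000` → engrave (S185, F1951). Machine vertices: (6.25,31.00) → (93.92,17.66) → (26.97,13.67) → (43.02,72.37). Open path.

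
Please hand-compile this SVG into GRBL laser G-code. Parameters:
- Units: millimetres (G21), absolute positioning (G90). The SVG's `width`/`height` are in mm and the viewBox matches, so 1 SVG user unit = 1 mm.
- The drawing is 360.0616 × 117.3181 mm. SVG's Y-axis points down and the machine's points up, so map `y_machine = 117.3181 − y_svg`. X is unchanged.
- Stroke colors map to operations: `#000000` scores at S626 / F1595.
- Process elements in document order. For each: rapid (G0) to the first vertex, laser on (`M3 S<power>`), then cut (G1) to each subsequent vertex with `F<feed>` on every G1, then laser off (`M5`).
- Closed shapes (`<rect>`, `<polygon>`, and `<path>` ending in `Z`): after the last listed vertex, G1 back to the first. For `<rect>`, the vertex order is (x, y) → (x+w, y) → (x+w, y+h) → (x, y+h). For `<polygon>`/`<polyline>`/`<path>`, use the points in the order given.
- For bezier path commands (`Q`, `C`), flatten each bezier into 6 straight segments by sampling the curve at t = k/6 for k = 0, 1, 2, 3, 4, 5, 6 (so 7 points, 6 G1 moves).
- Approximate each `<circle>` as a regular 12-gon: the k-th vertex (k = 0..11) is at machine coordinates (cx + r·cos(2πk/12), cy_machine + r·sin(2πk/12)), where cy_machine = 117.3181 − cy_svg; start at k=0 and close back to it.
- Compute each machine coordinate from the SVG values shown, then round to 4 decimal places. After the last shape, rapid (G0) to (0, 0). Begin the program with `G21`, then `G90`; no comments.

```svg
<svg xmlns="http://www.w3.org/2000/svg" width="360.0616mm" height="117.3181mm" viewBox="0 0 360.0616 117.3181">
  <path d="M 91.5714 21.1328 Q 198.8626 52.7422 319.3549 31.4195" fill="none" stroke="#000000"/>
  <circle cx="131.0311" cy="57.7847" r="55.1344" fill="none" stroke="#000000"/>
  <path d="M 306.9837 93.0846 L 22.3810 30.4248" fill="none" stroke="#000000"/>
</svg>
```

viewBox `0 0 360.0616 117.3181` with mm width/height → 1 unit = 1 mm. Flip: y_m = 117.3181 − y_svg.

**Shape 1** — `<path>` quadratic bezier, stroke `#000000` → score (S626, F1595). Control points (SVG): P0=(91.5714,21.1328), P1=(198.8626,52.7422), P2=(319.3549,31.4195); sampled at t=k/6. Machine vertices: (91.5714,96.1853) → (127.7018,87.1192) → (164.5657,80.9937) → (202.1629,77.8089) → (240.4935,77.5648) → (279.5575,80.2614) → (319.3549,85.8986). Open path.

**Shape 2** — `<circle>` circle, stroke `#000000` → score (S626, F1595). Machine vertices: (186.1655,59.5334) → (178.7789,87.1006) → (158.5983,107.2812) → (131.0311,114.6678) → (103.4639,107.2812) → (83.2833,87.1006) → (75.8967,59.5334) → (83.2833,31.9662) → (103.4639,11.7856) → (131.0311,4.3990) → (158.5983,11.7856) → (178.7789,31.9662) → (186.1655,59.5334). Closed: final G1 returns to the first vertex.

**Shape 3** — `<path>` line segment, stroke `#000000` → score (S626, F1595). Machine vertices: (306.9837,24.2335) → (22.3810,86.8933). Open path.

G21
G90
G0 X91.5714 Y96.1853
M3 S626
G1 X127.7018 Y87.1192 F1595
G1 X164.5657 Y80.9937 F1595
G1 X202.1629 Y77.8089 F1595
G1 X240.4935 Y77.5648 F1595
G1 X279.5575 Y80.2614 F1595
G1 X319.3549 Y85.8986 F1595
M5
G0 X186.1655 Y59.5334
M3 S626
G1 X178.7789 Y87.1006 F1595
G1 X158.5983 Y107.2812 F1595
G1 X131.0311 Y114.6678 F1595
G1 X103.4639 Y107.2812 F1595
G1 X83.2833 Y87.1006 F1595
G1 X75.8967 Y59.5334 F1595
G1 X83.2833 Y31.9662 F1595
G1 X103.4639 Y11.7856 F1595
G1 X131.0311 Y4.3990 F1595
G1 X158.5983 Y11.7856 F1595
G1 X178.7789 Y31.9662 F1595
G1 X186.1655 Y59.5334 F1595
M5
G0 X306.9837 Y24.2335
M3 S626
G1 X22.3810 Y86.8933 F1595
M5
G0 X0.0000 Y0.0000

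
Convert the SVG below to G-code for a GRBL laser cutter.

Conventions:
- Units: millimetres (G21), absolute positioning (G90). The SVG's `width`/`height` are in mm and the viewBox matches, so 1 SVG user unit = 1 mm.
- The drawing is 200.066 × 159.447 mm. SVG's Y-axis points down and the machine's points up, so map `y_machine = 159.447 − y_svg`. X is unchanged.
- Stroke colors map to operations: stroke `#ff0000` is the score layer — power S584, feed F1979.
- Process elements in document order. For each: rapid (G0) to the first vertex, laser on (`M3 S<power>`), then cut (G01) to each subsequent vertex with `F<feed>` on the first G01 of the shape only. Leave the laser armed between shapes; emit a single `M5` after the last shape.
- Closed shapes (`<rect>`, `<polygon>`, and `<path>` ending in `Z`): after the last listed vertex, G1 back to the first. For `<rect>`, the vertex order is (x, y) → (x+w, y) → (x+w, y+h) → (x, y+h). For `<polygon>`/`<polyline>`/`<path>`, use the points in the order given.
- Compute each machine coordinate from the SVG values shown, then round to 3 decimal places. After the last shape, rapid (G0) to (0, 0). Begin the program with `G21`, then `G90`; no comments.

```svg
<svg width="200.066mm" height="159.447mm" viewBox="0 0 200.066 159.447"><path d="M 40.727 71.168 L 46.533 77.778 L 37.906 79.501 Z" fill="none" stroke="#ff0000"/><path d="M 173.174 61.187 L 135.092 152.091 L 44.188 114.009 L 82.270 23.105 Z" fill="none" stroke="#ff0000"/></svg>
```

G21
G90
G0 X40.727 Y88.279
M3 S584
G01 X46.533 Y81.669 F1979
G01 X37.906 Y79.946
G01 X40.727 Y88.279
G0 X173.174 Y98.260
M3 S584
G01 X135.092 Y7.356 F1979
G01 X44.188 Y45.438
G01 X82.270 Y136.342
G01 X173.174 Y98.260
M5
G0 X0.000 Y0.000

Since the viewBox matches the mm dimensions, user units are millimetres directly. The only transform is the Y-flip y_m = 159.447 − y_svg.

Shape 1 is a regular polygon drawn with `<path>`. Its stroke #ff0000 means score at S584, F1979. After flipping Y the toolpath is (40.727,88.279) → (46.533,81.669) → (37.906,79.946) → (40.727,88.279), returning to the start.

Shape 2 is a regular polygon drawn with `<path>`. Its stroke #ff0000 means score at S584, F1979. After flipping Y the toolpath is (173.174,98.260) → (135.092,7.356) → (44.188,45.438) → (82.270,136.342) → (173.174,98.260), returning to the start.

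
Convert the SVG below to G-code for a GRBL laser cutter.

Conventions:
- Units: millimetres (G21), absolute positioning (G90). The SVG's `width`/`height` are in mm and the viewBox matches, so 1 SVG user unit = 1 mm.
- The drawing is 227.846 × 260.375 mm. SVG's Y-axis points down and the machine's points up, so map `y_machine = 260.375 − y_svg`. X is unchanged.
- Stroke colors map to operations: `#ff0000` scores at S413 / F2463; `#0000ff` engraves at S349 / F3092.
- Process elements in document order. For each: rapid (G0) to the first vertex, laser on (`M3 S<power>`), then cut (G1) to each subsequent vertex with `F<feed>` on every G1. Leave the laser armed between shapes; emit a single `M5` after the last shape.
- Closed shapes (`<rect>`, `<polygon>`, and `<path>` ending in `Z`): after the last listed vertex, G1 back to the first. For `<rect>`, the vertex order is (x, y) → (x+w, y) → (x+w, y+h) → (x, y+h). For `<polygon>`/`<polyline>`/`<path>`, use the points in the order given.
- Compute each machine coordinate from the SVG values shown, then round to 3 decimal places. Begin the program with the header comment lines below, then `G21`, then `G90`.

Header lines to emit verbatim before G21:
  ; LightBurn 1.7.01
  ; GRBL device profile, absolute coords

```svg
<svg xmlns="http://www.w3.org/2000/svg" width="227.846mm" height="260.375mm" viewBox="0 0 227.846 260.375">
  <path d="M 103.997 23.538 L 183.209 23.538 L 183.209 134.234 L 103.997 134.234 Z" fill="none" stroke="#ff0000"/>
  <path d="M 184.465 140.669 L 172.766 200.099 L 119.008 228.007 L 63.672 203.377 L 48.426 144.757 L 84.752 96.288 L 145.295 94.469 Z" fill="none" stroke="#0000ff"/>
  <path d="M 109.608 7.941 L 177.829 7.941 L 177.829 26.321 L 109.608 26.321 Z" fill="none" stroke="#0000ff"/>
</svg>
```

; LightBurn 1.7.01
; GRBL device profile, absolute coords
G21
G90
G0 X103.997 Y236.837
M3 S413
G1 X183.209 Y236.837 F2463
G1 X183.209 Y126.141 F2463
G1 X103.997 Y126.141 F2463
G1 X103.997 Y236.837 F2463
G0 X184.465 Y119.706
M3 S349
G1 X172.766 Y60.276 F3092
G1 X119.008 Y32.368 F3092
G1 X63.672 Y56.998 F3092
G1 X48.426 Y115.618 F3092
G1 X84.752 Y164.087 F3092
G1 X145.295 Y165.906 F3092
G1 X184.465 Y119.706 F3092
G0 X109.608 Y252.434
M3 S349
G1 X177.829 Y252.434 F3092
G1 X177.829 Y234.054 F3092
G1 X109.608 Y234.054 F3092
G1 X109.608 Y252.434 F3092
M5

viewBox `0 0 227.846 260.375` with mm width/height → 1 unit = 1 mm. Flip: y_m = 260.375 − y_svg.

**Shape 1** — `<path>` rectangle, stroke `#ff0000` → score (S413, F2463). Machine vertices: (103.997,236.837) → (183.209,236.837) → (183.209,126.141) → (103.997,126.141) → (103.997,236.837). Closed: final G1 returns to the first vertex.

**Shape 2** — `<path>` regular polygon, stroke `#0000ff` → engrave (S349, F3092). Machine vertices: (184.465,119.706) → (172.766,60.276) → (119.008,32.368) → (63.672,56.998) → (48.426,115.618) → (84.752,164.087) → (145.295,165.906) → (184.465,119.706). Closed: final G1 returns to the first vertex.

**Shape 3** — `<path>` rectangle, stroke `#0000ff` → engrave (S349, F3092). Machine vertices: (109.608,252.434) → (177.829,252.434) → (177.829,234.054) → (109.608,234.054) → (109.608,252.434). Closed: final G1 returns to the first vertex.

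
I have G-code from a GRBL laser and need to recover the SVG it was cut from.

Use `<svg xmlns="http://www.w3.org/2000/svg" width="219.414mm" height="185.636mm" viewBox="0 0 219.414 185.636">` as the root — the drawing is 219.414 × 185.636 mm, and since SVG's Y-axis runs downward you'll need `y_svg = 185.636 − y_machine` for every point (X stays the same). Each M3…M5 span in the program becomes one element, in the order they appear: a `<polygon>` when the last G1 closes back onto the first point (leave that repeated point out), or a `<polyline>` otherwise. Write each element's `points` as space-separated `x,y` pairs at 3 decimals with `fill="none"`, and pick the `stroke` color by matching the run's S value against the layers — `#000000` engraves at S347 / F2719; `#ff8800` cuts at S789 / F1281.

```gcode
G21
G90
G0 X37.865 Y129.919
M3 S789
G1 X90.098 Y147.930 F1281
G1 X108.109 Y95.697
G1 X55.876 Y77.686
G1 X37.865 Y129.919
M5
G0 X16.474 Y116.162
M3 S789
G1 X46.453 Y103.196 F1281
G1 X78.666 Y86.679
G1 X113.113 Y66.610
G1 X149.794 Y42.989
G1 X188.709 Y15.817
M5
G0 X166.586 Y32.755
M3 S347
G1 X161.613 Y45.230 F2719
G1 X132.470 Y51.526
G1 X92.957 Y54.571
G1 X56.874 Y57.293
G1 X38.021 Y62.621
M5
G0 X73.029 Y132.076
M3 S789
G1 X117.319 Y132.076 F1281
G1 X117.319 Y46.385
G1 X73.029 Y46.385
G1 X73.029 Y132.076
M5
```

<svg xmlns="http://www.w3.org/2000/svg" width="219.414mm" height="185.636mm" viewBox="0 0 219.414 185.636">
  <polygon points="37.865,55.717 90.098,37.706 108.109,89.939 55.876,107.950" fill="none" stroke="#ff8800"/>
  <polyline points="16.474,69.474 46.453,82.440 78.666,98.957 113.113,119.026 149.794,142.647 188.709,169.819" fill="none" stroke="#ff8800"/>
  <polyline points="166.586,152.881 161.613,140.406 132.470,134.110 92.957,131.065 56.874,128.343 38.021,123.015" fill="none" stroke="#000000"/>
  <polygon points="73.029,53.560 117.319,53.560 117.319,139.251 73.029,139.251" fill="none" stroke="#ff8800"/>
</svg>

Machine Y-up, SVG Y-down with viewBox height 185.636, so y_svg = 185.636 − y_machine; X carries over.

Run 1: the run's S789 means `#ff8800` (cut). The run returns to its start, so emit a `<polygon>` with points (Y-flipped): 37.865,55.717 90.098,37.706 108.109,89.939 55.876,107.950.

Run 2: the run's S789 means `#ff8800` (cut). The run is open, so emit a `<polyline>` with points (Y-flipped): 16.474,69.474 46.453,82.440 78.666,98.957 113.113,119.026 149.794,142.647 188.709,169.819.

Run 3: power S347 maps to stroke `#000000` (engrave). The run is open, so emit a `<polyline>` with points (Y-flipped): 166.586,152.881 161.613,140.406 132.470,134.110 92.957,131.065 56.874,128.343 38.021,123.015.

Run 4: power S789 maps to stroke `#ff8800` (cut). The run returns to its start, so emit a `<polygon>` with points (Y-flipped): 73.029,53.560 117.319,53.560 117.319,139.251 73.029,139.251.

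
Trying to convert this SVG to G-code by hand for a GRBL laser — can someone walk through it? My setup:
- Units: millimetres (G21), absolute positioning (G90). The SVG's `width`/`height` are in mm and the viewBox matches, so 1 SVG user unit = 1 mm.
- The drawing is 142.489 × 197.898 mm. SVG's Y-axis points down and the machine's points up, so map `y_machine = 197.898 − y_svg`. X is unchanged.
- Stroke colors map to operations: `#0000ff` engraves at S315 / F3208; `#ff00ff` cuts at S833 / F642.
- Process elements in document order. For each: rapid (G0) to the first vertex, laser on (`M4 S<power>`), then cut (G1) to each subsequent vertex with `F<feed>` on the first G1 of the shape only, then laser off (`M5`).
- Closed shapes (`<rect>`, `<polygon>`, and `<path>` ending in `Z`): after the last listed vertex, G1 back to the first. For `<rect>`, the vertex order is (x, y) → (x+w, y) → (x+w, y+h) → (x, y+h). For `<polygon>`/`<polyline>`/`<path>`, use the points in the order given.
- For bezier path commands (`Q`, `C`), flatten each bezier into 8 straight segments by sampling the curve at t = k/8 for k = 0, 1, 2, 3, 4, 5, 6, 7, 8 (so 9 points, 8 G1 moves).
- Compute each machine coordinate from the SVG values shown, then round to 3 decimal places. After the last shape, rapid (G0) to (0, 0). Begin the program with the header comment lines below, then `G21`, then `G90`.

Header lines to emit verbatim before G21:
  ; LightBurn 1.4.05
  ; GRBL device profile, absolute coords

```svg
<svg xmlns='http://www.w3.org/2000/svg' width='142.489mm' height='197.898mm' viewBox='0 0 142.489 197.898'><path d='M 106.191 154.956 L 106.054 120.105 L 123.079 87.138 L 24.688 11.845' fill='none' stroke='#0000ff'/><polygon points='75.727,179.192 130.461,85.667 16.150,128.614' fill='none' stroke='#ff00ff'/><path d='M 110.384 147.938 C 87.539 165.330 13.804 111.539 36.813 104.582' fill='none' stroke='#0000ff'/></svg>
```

; LightBurn 1.4.05
; GRBL device profile, absolute coords
G21
G90
G0 X106.191 Y42.942
M4 S315
G1 X106.054 Y77.793 F3208
G1 X123.079 Y110.760
G1 X24.688 Y186.053
M5
G0 X75.727 Y18.706
M4 S833
G1 X130.461 Y112.231 F642
G1 X16.150 Y69.284
G1 X75.727 Y18.706
M5
G0 X110.384 Y49.960
M4 S315
G1 X99.720 Y46.544 F3208
G1 X86.015 Y48.419
G1 X71.000 Y54.201
G1 X56.403 Y62.507
G1 X43.956 Y71.955
G1 X35.389 Y81.161
G1 X32.431 Y88.742
G1 X36.813 Y93.316
M5
G0 X0.000 Y0.000

Since the viewBox matches the mm dimensions, user units are millimetres directly. The only transform is the Y-flip y_m = 197.898 − y_svg.

Shape 1 is a open polyline drawn with `<path>`. Its stroke #0000ff means engrave at S315, F3208. After flipping Y the toolpath is (106.191,42.942) → (106.054,77.793) → (123.079,110.760) → (24.688,186.053).

Shape 2 is a closed polygon drawn with `<polygon>`. Its stroke #ff00ff means cut at S833, F642. After flipping Y the toolpath is (75.727,18.706) → (130.461,112.231) → (16.150,69.284) → (75.727,18.706), returning to the start.

Shape 3 is a cubic bezier drawn with `<path>`. Its stroke #0000ff means engrave at S315, F3208. After flipping Y the toolpath is (110.384,49.960) → (99.720,46.544) → (86.015,48.419) → (71.000,54.201) → (56.403,62.507) → (43.956,71.955) → (35.389,81.161) → (32.431,88.742) → (36.813,93.316).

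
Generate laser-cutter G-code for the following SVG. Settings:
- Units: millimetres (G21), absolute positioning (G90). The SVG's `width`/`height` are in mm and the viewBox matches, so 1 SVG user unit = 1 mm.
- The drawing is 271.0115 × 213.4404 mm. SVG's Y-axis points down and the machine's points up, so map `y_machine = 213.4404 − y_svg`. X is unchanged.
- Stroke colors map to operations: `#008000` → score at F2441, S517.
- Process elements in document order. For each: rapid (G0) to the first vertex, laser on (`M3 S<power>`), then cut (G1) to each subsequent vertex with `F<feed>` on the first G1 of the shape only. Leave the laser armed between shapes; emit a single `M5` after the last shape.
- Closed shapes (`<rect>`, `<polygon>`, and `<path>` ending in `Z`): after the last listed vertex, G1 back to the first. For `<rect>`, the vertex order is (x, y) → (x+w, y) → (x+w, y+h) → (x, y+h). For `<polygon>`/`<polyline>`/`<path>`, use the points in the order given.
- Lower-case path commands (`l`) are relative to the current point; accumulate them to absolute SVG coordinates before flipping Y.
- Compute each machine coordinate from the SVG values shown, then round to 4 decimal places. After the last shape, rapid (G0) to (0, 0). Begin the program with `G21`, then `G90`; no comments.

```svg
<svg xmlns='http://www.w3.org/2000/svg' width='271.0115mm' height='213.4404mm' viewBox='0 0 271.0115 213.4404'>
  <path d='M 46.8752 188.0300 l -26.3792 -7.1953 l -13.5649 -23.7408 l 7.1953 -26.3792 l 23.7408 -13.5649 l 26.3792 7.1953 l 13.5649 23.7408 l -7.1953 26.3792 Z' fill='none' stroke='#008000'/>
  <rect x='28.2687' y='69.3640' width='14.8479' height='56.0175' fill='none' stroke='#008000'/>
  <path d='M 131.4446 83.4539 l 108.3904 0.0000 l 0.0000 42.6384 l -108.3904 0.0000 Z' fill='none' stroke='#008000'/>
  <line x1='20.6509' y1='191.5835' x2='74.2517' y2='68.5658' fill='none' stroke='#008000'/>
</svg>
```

1 u = 1 mm; y_m = 213.4404 − y.

[1] `<path>` regular polygon, #008000→score S517 F2441: (46.8752,25.4104) → (20.4960,32.6057) → (6.9311,56.3465) → (14.1264,82.7257) → (37.8672,96.2906) → (64.2464,89.0953) → (77.8113,65.3545) → (70.6160,38.9753) → (46.8752,25.4104) (closed)

[2] `<rect>` rectangle, #008000→score S517 F2441: (28.2687,144.0764) → (43.1166,144.0764) → (43.1166,88.0589) → (28.2687,88.0589) → (28.2687,144.0764) (closed)

[3] `<path>` rectangle, #008000→score S517 F2441: (131.4446,129.9865) → (239.8350,129.9865) → (239.8350,87.3481) → (131.4446,87.3481) → (131.4446,129.9865) (closed)

[4] `<line>` line segment, #008000→score S517 F2441: (20.6509,21.8569) → (74.2517,144.8746)

G21
G90
G0 X46.8752 Y25.4104
M3 S517
G1 X20.4960 Y32.6057 F2441
G1 X6.9311 Y56.3465
G1 X14.1264 Y82.7257
G1 X37.8672 Y96.2906
G1 X64.2464 Y89.0953
G1 X77.8113 Y65.3545
G1 X70.6160 Y38.9753
G1 X46.8752 Y25.4104
G0 X28.2687 Y144.0764
M3 S517
G1 X43.1166 Y144.0764 F2441
G1 X43.1166 Y88.0589
G1 X28.2687 Y88.0589
G1 X28.2687 Y144.0764
G0 X131.4446 Y129.9865
M3 S517
G1 X239.8350 Y129.9865 F2441
G1 X239.8350 Y87.3481
G1 X131.4446 Y87.3481
G1 X131.4446 Y129.9865
G0 X20.6509 Y21.8569
M3 S517
G1 X74.2517 Y144.8746 F2441
M5
G0 X0.0000 Y0.0000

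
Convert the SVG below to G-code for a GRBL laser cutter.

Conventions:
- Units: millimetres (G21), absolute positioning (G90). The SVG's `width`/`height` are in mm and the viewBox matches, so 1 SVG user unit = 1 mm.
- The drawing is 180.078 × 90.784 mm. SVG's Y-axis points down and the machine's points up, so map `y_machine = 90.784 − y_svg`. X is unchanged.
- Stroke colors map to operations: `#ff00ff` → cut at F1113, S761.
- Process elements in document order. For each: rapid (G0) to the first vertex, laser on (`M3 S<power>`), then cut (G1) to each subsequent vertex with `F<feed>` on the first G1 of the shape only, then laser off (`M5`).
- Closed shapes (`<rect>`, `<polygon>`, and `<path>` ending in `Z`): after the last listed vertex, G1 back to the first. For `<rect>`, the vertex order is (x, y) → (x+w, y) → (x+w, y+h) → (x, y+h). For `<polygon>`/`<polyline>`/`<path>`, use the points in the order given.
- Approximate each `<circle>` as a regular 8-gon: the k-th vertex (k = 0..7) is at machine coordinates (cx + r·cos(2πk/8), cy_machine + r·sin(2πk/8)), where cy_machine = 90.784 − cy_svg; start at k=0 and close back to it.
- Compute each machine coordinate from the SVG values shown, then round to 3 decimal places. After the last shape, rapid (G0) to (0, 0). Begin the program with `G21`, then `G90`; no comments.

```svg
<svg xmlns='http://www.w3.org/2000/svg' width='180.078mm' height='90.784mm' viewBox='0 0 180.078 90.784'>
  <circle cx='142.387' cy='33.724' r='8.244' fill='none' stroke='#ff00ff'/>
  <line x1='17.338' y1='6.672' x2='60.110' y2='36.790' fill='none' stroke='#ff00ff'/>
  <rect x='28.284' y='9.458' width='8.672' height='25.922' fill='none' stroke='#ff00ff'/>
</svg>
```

viewBox `0 0 180.078 90.784` with mm width/height → 1 unit = 1 mm. Flip: y_m = 90.784 − y_svg.

**Shape 1** — `<circle>` circle, stroke `#ff00ff` → cut (S761, F1113). Machine vertices: (150.631,57.060) → (148.216,62.889) → (142.387,65.304) → (136.558,62.889) → (134.143,57.060) → (136.558,51.231) → (142.387,48.816) → (148.216,51.231) → (150.631,57.060). Closed: final G1 returns to the first vertex.

**Shape 2** — `<line>` line segment, stroke `#ff00ff` → cut (S761, F1113). Machine vertices: (17.338,84.112) → (60.110,53.994). Open path.

**Shape 3** — `<rect>` rectangle, stroke `#ff00ff` → cut (S761, F1113). Machine vertices: (28.284,81.326) → (36.956,81.326) → (36.956,55.404) → (28.284,55.404) → (28.284,81.326). Closed: final G1 returns to the first vertex.

G21
G90
G0 X150.631 Y57.060
M3 S761
G1 X148.216 Y62.889 F1113
G1 X142.387 Y65.304
G1 X136.558 Y62.889
G1 X134.143 Y57.060
G1 X136.558 Y51.231
G1 X142.387 Y48.816
G1 X148.216 Y51.231
G1 X150.631 Y57.060
M5
G0 X17.338 Y84.112
M3 S761
G1 X60.110 Y53.994 F1113
M5
G0 X28.284 Y81.326
M3 S761
G1 X36.956 Y81.326 F1113
G1 X36.956 Y55.404
G1 X28.284 Y55.404
G1 X28.284 Y81.326
M5
G0 X0.000 Y0.000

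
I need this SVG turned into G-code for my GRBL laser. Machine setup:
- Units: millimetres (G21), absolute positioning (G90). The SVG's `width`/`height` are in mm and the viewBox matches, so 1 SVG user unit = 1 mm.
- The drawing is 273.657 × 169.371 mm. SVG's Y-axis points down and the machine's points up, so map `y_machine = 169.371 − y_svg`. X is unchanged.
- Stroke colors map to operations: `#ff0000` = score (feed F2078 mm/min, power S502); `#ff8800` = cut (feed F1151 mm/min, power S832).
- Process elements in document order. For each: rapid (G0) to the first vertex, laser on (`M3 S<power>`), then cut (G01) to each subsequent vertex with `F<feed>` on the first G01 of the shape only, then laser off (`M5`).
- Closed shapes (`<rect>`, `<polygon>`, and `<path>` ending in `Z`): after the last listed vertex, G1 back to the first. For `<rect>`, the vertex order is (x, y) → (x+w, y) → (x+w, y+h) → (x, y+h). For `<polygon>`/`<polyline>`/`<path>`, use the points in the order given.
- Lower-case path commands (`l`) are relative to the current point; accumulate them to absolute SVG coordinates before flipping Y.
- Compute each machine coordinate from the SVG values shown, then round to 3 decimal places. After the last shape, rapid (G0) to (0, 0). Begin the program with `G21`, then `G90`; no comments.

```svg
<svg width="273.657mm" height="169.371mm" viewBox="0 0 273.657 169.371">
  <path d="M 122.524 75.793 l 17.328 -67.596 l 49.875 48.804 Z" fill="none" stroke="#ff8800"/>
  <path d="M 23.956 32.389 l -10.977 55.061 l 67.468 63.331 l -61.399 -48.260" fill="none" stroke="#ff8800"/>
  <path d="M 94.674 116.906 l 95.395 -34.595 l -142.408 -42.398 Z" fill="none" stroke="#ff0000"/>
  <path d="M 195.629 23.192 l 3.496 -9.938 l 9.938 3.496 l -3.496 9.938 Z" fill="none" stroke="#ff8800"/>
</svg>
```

1 u = 1 mm; y_m = 169.371 − y.

[1] `<path>` regular polygon, #ff8800→cut S832 F1151: (122.524,93.578) → (139.852,161.174) → (189.727,112.370) → (122.524,93.578) (closed)

[2] `<path>` open polyline, #ff8800→cut S832 F1151: (23.956,136.982) → (12.979,81.921) → (80.447,18.590) → (19.048,66.850)

[3] `<path>` closed polygon, #ff0000→score S502 F2078: (94.674,52.465) → (190.069,87.060) → (47.661,129.458) → (94.674,52.465) (closed)

[4] `<path>` regular polygon, #ff8800→cut S832 F1151: (195.629,146.179) → (199.125,156.117) → (209.063,152.621) → (205.567,142.683) → (195.629,146.179) (closed)

G21
G90
G0 X122.524 Y93.578
M3 S832
G01 X139.852 Y161.174 F1151
G01 X189.727 Y112.370
G01 X122.524 Y93.578
M5
G0 X23.956 Y136.982
M3 S832
G01 X12.979 Y81.921 F1151
G01 X80.447 Y18.590
G01 X19.048 Y66.850
M5
G0 X94.674 Y52.465
M3 S502
G01 X190.069 Y87.060 F2078
G01 X47.661 Y129.458
G01 X94.674 Y52.465
M5
G0 X195.629 Y146.179
M3 S832
G01 X199.125 Y156.117 F1151
G01 X209.063 Y152.621
G01 X205.567 Y142.683
G01 X195.629 Y146.179
M5
G0 X0.000 Y0.000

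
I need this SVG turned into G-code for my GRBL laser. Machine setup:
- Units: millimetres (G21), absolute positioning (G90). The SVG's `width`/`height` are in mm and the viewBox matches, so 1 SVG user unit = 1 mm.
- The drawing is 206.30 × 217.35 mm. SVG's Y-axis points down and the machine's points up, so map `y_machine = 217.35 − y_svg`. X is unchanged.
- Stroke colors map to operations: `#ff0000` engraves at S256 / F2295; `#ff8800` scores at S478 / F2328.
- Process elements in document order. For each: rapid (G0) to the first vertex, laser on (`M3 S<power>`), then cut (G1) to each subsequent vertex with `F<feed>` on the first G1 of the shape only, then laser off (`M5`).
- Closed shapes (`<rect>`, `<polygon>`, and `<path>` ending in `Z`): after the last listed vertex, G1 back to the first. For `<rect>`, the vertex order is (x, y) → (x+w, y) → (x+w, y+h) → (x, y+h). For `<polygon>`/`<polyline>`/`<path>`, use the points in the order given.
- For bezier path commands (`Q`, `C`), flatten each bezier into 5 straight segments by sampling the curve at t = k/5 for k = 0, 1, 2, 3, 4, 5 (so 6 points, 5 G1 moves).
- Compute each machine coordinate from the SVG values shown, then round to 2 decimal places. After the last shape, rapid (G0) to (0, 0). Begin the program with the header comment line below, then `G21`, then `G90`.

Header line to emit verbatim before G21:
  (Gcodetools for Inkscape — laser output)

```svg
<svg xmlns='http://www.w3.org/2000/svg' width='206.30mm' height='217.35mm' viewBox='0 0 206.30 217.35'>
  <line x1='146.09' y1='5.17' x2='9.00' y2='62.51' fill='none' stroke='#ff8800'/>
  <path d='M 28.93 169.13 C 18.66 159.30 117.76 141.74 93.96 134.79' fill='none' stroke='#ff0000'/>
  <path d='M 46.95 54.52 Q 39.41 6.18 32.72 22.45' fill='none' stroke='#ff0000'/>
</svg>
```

(Gcodetools for Inkscape — laser output)
G21
G90
G0 X146.09 Y212.18
M3 S478
G1 X9.00 Y154.84 F2328
M5
G0 X28.93 Y48.22
M3 S256
G1 X34.03 Y54.90 F2295
G1 X54.24 Y62.55
G1 X78.39 Y70.30
G1 X95.35 Y77.26
G1 X93.96 Y82.56
M5
G0 X46.95 Y162.83
M3 S256
G1 X43.97 Y179.58 F2295
G1 X41.05 Y191.16
G1 X38.21 Y197.58
G1 X35.43 Y198.82
G1 X32.72 Y194.90
M5
G0 X0.00 Y0.00

Since the viewBox matches the mm dimensions, user units are millimetres directly. The only transform is the Y-flip y_m = 217.35 − y_svg.

Shape 1 is a line segment drawn with `<line>`. Its stroke #ff8800 means score at S478, F2328. After flipping Y the toolpath is (146.09,212.18) → (9.00,154.84).

Shape 2 is a cubic bezier drawn with `<path>`. Its stroke #ff0000 means engrave at S256, F2295. After flipping Y the toolpath is (28.93,48.22) → (34.03,54.90) → (54.24,62.55) → (78.39,70.30) → (95.35,77.26) → (93.96,82.56).

Shape 3 is a quadratic bezier drawn with `<path>`. Its stroke #ff0000 means engrave at S256, F2295. After flipping Y the toolpath is (46.95,162.83) → (43.97,179.58) → (41.05,191.16) → (38.21,197.58) → (35.43,198.82) → (32.72,194.90).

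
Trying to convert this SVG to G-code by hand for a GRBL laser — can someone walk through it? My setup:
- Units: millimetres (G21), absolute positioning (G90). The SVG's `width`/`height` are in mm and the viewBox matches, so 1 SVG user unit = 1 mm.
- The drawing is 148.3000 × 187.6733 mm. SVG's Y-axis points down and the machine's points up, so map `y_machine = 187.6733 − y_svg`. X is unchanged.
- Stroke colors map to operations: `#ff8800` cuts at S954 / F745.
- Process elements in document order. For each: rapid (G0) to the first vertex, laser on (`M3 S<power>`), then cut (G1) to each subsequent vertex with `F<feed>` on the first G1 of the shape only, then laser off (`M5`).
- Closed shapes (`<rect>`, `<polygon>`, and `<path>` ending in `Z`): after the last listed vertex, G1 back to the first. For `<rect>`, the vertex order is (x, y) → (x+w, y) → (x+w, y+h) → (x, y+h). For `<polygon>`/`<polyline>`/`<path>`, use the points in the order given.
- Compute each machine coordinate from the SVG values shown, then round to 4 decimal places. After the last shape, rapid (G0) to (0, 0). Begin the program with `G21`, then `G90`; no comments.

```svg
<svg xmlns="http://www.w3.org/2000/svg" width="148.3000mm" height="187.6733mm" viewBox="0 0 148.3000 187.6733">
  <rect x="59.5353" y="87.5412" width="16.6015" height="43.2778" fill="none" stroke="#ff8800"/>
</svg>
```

G21
G90
G0 X59.5353 Y100.1321
M3 S954
G1 X76.1368 Y100.1321 F745
G1 X76.1368 Y56.8543
G1 X59.5353 Y56.8543
G1 X59.5353 Y100.1321
M5
G0 X0.0000 Y0.0000

Since the viewBox matches the mm dimensions, user units are millimetres directly. The only transform is the Y-flip y_m = 187.6733 − y_svg.

Shape 1 is a rectangle drawn with `<rect>`. Its stroke #ff8800 means cut at S954, F745. After flipping Y the toolpath is (59.5353,100.1321) → (76.1368,100.1321) → (76.1368,56.8543) → (59.5353,56.8543) → (59.5353,100.1321), returning to the start.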